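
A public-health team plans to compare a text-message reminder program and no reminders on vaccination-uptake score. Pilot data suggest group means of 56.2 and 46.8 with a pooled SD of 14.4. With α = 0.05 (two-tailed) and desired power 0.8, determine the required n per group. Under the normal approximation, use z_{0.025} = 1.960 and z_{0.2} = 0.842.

Cohen's d = |M₁ − M₂| / SD_pooled = |56.2 − 46.8| / 14.4 = 9.4 / 14.4 = 0.653.
For two independent groups with equal n: n = 2·((z_{α/2} + z_β) / d)².
z_{α/2} + z_β = 1.960 + 0.842 = 2.802.
n = 2 × (2.802 / 0.653)² = 2 × 4.291² = 2 × 18.41 = 36.8.
Round up to the next whole participant.

n = 37 per group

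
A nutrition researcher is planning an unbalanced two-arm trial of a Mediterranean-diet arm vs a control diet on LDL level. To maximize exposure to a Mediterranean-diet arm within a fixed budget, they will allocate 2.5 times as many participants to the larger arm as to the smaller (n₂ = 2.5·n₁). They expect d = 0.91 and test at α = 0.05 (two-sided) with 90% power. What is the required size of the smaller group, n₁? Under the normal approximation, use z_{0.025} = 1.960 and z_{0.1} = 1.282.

With allocation ratio k = n₂/n₁ = 2.5, Var(x̄₁−x̄₂) = σ²(1/n₁ + 1/(k·n₁)) = σ²·(k+1)/(k·n₁).
So n₁ = (1 + 1/k)·((z_{α/2} + z_β)/d)² = 1.400 × (3.242/0.91)².
n₁ = 1.400 × 12.69 = 17.8.
Round up: n₁ = 18, giving n₂ = 2.5 × 18 = 45.

n₁ = 18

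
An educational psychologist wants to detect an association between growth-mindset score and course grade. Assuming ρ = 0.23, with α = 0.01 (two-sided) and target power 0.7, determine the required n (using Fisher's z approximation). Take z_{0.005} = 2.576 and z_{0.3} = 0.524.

n = 179

Fisher's z: C = ½·ln((1+r)/(1−r)) = ½·ln(1.5974) = 0.2342.
n = ((z_{α/2} + z_β)/C)² + 3.
(2.576 + 0.524) / 0.2342 = 3.100 / 0.2342 = 13.237.
n = 13.237² + 3 = 175.21 + 3 = 178.2.
Round up.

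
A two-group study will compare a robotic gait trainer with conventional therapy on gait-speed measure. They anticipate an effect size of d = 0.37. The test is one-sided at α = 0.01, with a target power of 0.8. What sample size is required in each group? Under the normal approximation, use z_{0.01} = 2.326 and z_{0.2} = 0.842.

n = 147 per group

For two independent groups with equal n: n = 2·((z_{α} + z_β) / d)².
z_{α} + z_β = 2.326 + 0.842 = 3.168.
n = 2 × (3.168 / 0.37)² = 2 × 8.562² = 2 × 73.31 = 146.6.
Round up to the next whole participant.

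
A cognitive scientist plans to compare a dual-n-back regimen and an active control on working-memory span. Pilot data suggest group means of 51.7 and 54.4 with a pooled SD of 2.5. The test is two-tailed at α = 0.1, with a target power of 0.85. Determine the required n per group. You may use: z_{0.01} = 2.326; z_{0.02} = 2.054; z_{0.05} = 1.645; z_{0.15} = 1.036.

n = 13 per group

Cohen's d = |M₁ − M₂| / SD_pooled = |51.7 − 54.4| / 2.5 = 2.7 / 2.5 = 1.080.
For two independent groups with equal n: n = 2·((z_{α/2} + z_β) / d)².
z_{α/2} + z_β = 1.645 + 1.036 = 2.681.
n = 2 × (2.681 / 1.080)² = 2 × 2.482² = 2 × 6.16 = 12.3.
Round up to the next whole participant.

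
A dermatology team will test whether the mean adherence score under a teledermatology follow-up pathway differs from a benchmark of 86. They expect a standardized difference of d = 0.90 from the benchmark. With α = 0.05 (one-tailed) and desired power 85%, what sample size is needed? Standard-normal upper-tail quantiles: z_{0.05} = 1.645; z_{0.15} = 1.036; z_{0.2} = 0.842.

n = 9

For a one-sample test: n = ((z_{α} + z_β) / d)².
z_{α} + z_β = 1.645 + 1.036 = 2.681.
n = (2.681 / 0.90)² = 2.979² = 8.87.
Round up.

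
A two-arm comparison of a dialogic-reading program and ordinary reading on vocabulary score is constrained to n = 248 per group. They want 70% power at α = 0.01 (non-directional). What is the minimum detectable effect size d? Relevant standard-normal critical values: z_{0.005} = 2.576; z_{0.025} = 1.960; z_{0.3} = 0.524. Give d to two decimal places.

d_min ≈ 0.28

For two independent groups of n = 248 each: d_min = (z_{α/2} + z_β)·√(2/n).
z-sum = 2.576 + 0.524 = 3.100.
d_min = 3.100 × √(2/248) = 3.100 × 0.0898 = 0.278.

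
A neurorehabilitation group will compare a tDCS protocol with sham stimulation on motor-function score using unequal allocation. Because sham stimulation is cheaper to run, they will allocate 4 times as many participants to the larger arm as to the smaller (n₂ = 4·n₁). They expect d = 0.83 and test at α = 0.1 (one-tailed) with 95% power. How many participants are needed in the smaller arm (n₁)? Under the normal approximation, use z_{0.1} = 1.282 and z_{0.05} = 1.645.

n₁ = 16

With allocation ratio k = n₂/n₁ = 4, Var(x̄₁−x̄₂) = σ²(1/n₁ + 1/(k·n₁)) = σ²·(k+1)/(k·n₁).
So n₁ = (1 + 1/k)·((z_{α} + z_β)/d)² = 1.250 × (2.927/0.83)².
n₁ = 1.250 × 12.44 = 15.5.
Round up: n₁ = 16, giving n₂ = 4 × 16 = 64.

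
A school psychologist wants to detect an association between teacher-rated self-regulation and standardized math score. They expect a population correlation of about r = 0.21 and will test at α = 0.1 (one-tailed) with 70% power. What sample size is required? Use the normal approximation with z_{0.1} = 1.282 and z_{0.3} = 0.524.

Fisher's z: C = ½·ln((1+r)/(1−r)) = ½·ln(1.5316) = 0.2132.
n = ((z_{α} + z_β)/C)² + 3.
(1.282 + 0.524) / 0.2132 = 1.806 / 0.2132 = 8.471.
n = 8.471² + 3 = 71.76 + 3 = 74.8.
Round up.

n = 75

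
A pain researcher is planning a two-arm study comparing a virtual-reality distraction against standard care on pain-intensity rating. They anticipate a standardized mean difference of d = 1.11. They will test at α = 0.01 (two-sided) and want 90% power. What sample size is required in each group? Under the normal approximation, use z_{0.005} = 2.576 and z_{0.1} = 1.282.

n = 25 per group

For two independent groups with equal n: n = 2·((z_{α/2} + z_β) / d)².
z_{α/2} + z_β = 2.576 + 1.282 = 3.858.
n = 2 × (3.858 / 1.11)² = 2 × 3.476² = 2 × 12.08 = 24.2.
Round up to the next whole participant.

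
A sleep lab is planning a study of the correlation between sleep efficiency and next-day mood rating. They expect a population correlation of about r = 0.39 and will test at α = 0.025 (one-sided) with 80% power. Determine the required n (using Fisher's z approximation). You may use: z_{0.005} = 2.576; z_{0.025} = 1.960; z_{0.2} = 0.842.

n = 50

Fisher's z: C = ½·ln((1+r)/(1−r)) = ½·ln(2.2787) = 0.4118.
n = ((z_{α} + z_β)/C)² + 3.
(1.960 + 0.842) / 0.4118 = 2.802 / 0.4118 = 6.804.
n = 6.804² + 3 = 46.30 + 3 = 49.3.
Round up.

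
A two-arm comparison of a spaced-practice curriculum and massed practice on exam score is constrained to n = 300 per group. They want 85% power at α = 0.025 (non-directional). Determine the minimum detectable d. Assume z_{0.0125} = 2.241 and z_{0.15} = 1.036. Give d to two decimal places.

For two independent groups of n = 300 each: d_min = (z_{α/2} + z_β)·√(2/n).
z-sum = 2.241 + 1.036 = 3.277.
d_min = 3.277 × √(2/300) = 3.277 × 0.0816 = 0.268.

d_min ≈ 0.27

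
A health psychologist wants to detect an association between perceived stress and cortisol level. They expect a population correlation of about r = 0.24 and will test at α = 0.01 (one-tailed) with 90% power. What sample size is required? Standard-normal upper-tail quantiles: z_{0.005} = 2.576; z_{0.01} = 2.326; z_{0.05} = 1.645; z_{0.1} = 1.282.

n = 221

Fisher's z: C = ½·ln((1+r)/(1−r)) = ½·ln(1.6316) = 0.2448.
n = ((z_{α} + z_β)/C)² + 3.
(2.326 + 1.282) / 0.2448 = 3.608 / 0.2448 = 14.739.
n = 14.739² + 3 = 217.23 + 3 = 220.2.
Round up.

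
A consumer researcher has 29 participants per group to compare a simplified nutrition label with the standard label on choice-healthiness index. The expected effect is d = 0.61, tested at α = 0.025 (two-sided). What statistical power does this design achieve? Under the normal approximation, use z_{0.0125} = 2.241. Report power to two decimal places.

For two equal groups, power = Φ(d·√(n/2) − z_{α/2}).
d·√(n/2) = 0.61 × √(29/2) = 0.61 × 3.808 = 2.323.
z_β = 2.323 − 2.241 = 0.082.
Power = Φ(0.082) = 0.533.

power ≈ 0.53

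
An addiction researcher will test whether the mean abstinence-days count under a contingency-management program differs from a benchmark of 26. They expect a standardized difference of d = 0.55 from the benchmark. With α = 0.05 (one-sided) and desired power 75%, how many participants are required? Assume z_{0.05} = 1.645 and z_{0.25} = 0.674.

n = 18

For a one-sample test: n = ((z_{α} + z_β) / d)².
z_{α} + z_β = 1.645 + 0.674 = 2.319.
n = (2.319 / 0.55)² = 4.216² = 17.78.
Round up.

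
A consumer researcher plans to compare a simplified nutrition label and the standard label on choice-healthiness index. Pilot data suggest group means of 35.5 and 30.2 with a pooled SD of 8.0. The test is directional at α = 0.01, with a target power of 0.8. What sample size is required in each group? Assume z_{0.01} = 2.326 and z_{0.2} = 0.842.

n = 46 per group

Cohen's d = |M₁ − M₂| / SD_pooled = |35.5 − 30.2| / 8.0 = 5.3 / 8.0 = 0.663.
For two independent groups with equal n: n = 2·((z_{α} + z_β) / d)².
z_{α} + z_β = 2.326 + 0.842 = 3.168.
n = 2 × (3.168 / 0.663)² = 2 × 4.778² = 2 × 22.83 = 45.7.
Round up to the next whole participant.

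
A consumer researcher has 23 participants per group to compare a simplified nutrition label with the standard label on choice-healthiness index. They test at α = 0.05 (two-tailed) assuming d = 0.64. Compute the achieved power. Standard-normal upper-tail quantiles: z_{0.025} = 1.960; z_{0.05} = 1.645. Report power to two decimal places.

For two equal groups, power = Φ(d·√(n/2) − z_{α/2}).
d·√(n/2) = 0.64 × √(23/2) = 0.64 × 3.391 = 2.170.
z_β = 2.170 − 1.960 = 0.210.
Power = Φ(0.210) = 0.583.

power ≈ 0.58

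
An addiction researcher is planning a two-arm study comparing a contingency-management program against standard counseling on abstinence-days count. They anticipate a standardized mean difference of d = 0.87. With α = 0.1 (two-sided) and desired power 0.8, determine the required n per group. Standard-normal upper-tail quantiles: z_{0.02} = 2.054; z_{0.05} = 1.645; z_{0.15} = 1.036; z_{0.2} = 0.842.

For two independent groups with equal n: n = 2·((z_{α/2} + z_β) / d)².
z_{α/2} + z_β = 1.645 + 0.842 = 2.487.
n = 2 × (2.487 / 0.87)² = 2 × 2.859² = 2 × 8.17 = 16.3.
Round up to the next whole participant.

n = 17 per group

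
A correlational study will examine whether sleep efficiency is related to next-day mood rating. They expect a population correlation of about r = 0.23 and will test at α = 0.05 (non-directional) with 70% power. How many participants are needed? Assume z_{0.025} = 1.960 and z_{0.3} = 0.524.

n = 116

Fisher's z: C = ½·ln((1+r)/(1−r)) = ½·ln(1.5974) = 0.2342.
n = ((z_{α/2} + z_β)/C)² + 3.
(1.960 + 0.524) / 0.2342 = 2.484 / 0.2342 = 10.606.
n = 10.606² + 3 = 112.49 + 3 = 115.5.
Round up.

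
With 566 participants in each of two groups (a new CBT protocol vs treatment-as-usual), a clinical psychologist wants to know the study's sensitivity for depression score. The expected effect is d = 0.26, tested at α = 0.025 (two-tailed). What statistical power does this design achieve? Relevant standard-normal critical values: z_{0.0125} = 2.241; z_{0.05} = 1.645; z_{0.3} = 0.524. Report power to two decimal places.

For two equal groups, power = Φ(d·√(n/2) − z_{α/2}).
d·√(n/2) = 0.26 × √(566/2) = 0.26 × 16.823 = 4.374.
z_β = 4.374 − 2.241 = 2.133.
Power = Φ(2.133) = 0.984.

power ≈ 0.98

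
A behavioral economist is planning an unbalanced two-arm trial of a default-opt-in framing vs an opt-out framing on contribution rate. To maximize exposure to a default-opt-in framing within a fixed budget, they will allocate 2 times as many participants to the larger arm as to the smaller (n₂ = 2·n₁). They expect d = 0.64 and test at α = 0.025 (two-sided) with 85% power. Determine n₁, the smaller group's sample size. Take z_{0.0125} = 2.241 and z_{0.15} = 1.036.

n₁ = 40

With allocation ratio k = n₂/n₁ = 2, Var(x̄₁−x̄₂) = σ²(1/n₁ + 1/(k·n₁)) = σ²·(k+1)/(k·n₁).
So n₁ = (1 + 1/k)·((z_{α/2} + z_β)/d)² = 1.500 × (3.277/0.64)².
n₁ = 1.500 × 26.22 = 39.3.
Round up: n₁ = 40, giving n₂ = 2 × 40 = 80.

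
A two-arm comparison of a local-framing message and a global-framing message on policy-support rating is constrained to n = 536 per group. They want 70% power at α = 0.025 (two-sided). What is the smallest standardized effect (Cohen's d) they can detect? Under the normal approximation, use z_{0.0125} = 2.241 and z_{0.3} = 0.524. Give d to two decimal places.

d_min ≈ 0.17

For two independent groups of n = 536 each: d_min = (z_{α/2} + z_β)·√(2/n).
z-sum = 2.241 + 0.524 = 2.765.
d_min = 2.765 × √(2/536) = 2.765 × 0.0611 = 0.169.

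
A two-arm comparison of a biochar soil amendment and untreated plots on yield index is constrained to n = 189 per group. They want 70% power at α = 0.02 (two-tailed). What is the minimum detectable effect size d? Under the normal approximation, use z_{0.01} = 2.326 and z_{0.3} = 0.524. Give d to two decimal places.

d_min ≈ 0.29

For two independent groups of n = 189 each: d_min = (z_{α/2} + z_β)·√(2/n).
z-sum = 2.326 + 0.524 = 2.850.
d_min = 2.850 × √(2/189) = 2.850 × 0.1029 = 0.293.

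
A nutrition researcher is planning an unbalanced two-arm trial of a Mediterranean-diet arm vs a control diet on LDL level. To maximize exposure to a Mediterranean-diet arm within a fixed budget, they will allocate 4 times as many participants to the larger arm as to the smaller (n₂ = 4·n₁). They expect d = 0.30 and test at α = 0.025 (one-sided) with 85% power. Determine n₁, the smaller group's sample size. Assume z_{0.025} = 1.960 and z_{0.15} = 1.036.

n₁ = 125

With allocation ratio k = n₂/n₁ = 4, Var(x̄₁−x̄₂) = σ²(1/n₁ + 1/(k·n₁)) = σ²·(k+1)/(k·n₁).
So n₁ = (1 + 1/k)·((z_{α} + z_β)/d)² = 1.250 × (2.996/0.30)².
n₁ = 1.250 × 99.73 = 124.7.
Round up: n₁ = 125, giving n₂ = 4 × 125 = 500.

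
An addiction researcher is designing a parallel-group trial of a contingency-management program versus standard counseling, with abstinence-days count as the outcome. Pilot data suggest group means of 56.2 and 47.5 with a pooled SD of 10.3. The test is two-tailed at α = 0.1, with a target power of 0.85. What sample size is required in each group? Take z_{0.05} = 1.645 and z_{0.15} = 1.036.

Cohen's d = |M₁ − M₂| / SD_pooled = |56.2 − 47.5| / 10.3 = 8.7 / 10.3 = 0.845.
For two independent groups with equal n: n = 2·((z_{α/2} + z_β) / d)².
z_{α/2} + z_β = 1.645 + 1.036 = 2.681.
n = 2 × (2.681 / 0.845)² = 2 × 3.173² = 2 × 10.07 = 20.1.
Round up to the next whole participant.

n = 21 per group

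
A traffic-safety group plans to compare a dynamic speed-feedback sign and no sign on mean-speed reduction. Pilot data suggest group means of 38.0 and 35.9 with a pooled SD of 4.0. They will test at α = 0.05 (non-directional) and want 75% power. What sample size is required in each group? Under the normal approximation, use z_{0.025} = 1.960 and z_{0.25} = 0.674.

n = 51 per group

Cohen's d = |M₁ − M₂| / SD_pooled = |38.0 − 35.9| / 4.0 = 2.1 / 4.0 = 0.525.
For two independent groups with equal n: n = 2·((z_{α/2} + z_β) / d)².
z_{α/2} + z_β = 1.960 + 0.674 = 2.634.
n = 2 × (2.634 / 0.525)² = 2 × 5.017² = 2 × 25.17 = 50.3.
Round up to the next whole participant.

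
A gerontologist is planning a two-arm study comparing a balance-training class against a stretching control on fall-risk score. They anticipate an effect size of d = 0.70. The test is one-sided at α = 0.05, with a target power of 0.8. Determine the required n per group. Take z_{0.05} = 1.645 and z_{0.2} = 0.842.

n = 26 per group

For two independent groups with equal n: n = 2·((z_{α} + z_β) / d)².
z_{α} + z_β = 1.645 + 0.842 = 2.487.
n = 2 × (2.487 / 0.70)² = 2 × 3.553² = 2 × 12.62 = 25.2.
Round up to the next whole participant.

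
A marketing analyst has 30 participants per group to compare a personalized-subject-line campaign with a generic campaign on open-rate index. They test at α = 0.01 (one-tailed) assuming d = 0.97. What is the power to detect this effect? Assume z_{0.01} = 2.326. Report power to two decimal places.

For two equal groups, power = Φ(d·√(n/2) − z_{α}).
d·√(n/2) = 0.97 × √(30/2) = 0.97 × 3.873 = 3.757.
z_β = 3.757 − 2.326 = 1.431.
Power = Φ(1.431) = 0.924.

power ≈ 0.92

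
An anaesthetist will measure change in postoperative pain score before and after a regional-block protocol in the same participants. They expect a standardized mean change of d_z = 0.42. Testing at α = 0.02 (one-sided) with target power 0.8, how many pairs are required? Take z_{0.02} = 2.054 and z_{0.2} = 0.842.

For a paired (one-sample on differences) test: n = ((z_{α} + z_β) / d)².
z_{α} + z_β = 2.054 + 0.842 = 2.896.
n = (2.896 / 0.42)² = 6.895² = 47.54.
Round up.

n = 48 pairs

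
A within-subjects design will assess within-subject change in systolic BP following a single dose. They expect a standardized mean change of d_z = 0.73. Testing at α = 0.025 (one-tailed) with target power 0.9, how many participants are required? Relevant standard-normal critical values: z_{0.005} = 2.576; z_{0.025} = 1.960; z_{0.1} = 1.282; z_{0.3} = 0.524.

For a paired (one-sample on differences) test: n = ((z_{α} + z_β) / d)².
z_{α} + z_β = 1.960 + 1.282 = 3.242.
n = (3.242 / 0.73)² = 4.441² = 19.72.
Round up.

n = 20 pairs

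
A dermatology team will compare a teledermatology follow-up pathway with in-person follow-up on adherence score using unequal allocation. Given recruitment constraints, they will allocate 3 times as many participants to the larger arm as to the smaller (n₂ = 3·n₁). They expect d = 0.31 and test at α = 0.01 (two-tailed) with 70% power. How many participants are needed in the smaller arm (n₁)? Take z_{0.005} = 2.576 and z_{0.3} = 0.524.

n₁ = 134

With allocation ratio k = n₂/n₁ = 3, Var(x̄₁−x̄₂) = σ²(1/n₁ + 1/(k·n₁)) = σ²·(k+1)/(k·n₁).
So n₁ = (1 + 1/k)·((z_{α/2} + z_β)/d)² = 1.333 × (3.100/0.31)².
n₁ = 1.333 × 100.00 = 133.3.
Round up: n₁ = 134, giving n₂ = 3 × 134 = 402.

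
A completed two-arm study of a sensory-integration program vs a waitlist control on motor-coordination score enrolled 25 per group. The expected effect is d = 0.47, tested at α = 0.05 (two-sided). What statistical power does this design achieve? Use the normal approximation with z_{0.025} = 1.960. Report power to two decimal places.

For two equal groups, power = Φ(d·√(n/2) − z_{α/2}).
d·√(n/2) = 0.47 × √(25/2) = 0.47 × 3.536 = 1.662.
z_β = 1.662 − 1.960 = -0.298.
Power = Φ(-0.298) = 0.383.

power ≈ 0.38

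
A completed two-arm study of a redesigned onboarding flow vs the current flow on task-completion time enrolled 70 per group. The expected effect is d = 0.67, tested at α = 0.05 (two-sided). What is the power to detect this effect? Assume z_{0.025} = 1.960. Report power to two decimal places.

power ≈ 0.98

For two equal groups, power = Φ(d·√(n/2) − z_{α/2}).
d·√(n/2) = 0.67 × √(70/2) = 0.67 × 5.916 = 3.964.
z_β = 3.964 − 1.960 = 2.004.
Power = Φ(2.004) = 0.977.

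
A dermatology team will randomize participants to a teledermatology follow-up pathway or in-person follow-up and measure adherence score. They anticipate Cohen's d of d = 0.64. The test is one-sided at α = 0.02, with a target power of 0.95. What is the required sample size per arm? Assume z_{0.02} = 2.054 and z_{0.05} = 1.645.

For two independent groups with equal n: n = 2·((z_{α} + z_β) / d)².
z_{α} + z_β = 2.054 + 1.645 = 3.699.
n = 2 × (3.699 / 0.64)² = 2 × 5.780² = 2 × 33.40 = 66.8.
Round up to the next whole participant.

n = 67 per group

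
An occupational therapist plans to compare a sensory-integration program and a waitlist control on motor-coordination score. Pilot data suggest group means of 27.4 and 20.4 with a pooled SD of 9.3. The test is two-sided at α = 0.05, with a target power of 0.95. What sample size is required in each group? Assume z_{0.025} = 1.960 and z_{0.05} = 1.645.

n = 46 per group

Cohen's d = |M₁ − M₂| / SD_pooled = |27.4 − 20.4| / 9.3 = 7.0 / 9.3 = 0.753.
For two independent groups with equal n: n = 2·((z_{α/2} + z_β) / d)².
z_{α/2} + z_β = 1.960 + 1.645 = 3.605.
n = 2 × (3.605 / 0.753)² = 2 × 4.788² = 2 × 22.92 = 45.8.
Round up to the next whole participant.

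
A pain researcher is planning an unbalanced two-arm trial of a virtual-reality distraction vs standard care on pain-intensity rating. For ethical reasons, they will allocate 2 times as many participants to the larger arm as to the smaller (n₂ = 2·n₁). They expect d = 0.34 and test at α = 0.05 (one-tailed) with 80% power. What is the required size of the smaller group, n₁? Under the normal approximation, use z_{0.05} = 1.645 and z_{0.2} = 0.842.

With allocation ratio k = n₂/n₁ = 2, Var(x̄₁−x̄₂) = σ²(1/n₁ + 1/(k·n₁)) = σ²·(k+1)/(k·n₁).
So n₁ = (1 + 1/k)·((z_{α} + z_β)/d)² = 1.500 × (2.487/0.34)².
n₁ = 1.500 × 53.50 = 80.3.
Round up: n₁ = 81, giving n₂ = 2 × 81 = 162.

n₁ = 81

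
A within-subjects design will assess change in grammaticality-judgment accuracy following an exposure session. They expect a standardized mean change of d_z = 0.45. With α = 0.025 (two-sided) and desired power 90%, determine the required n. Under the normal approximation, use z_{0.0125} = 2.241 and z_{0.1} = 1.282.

n = 62 pairs

For a paired (one-sample on differences) test: n = ((z_{α/2} + z_β) / d)².
z_{α/2} + z_β = 2.241 + 1.282 = 3.523.
n = (3.523 / 0.45)² = 7.829² = 61.29.
Round up.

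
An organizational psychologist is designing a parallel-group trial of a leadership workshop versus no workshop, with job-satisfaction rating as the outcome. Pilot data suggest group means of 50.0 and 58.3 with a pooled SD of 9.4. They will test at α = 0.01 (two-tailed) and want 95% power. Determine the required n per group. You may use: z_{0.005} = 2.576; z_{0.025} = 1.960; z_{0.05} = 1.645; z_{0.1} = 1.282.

n = 46 per group

Cohen's d = |M₁ − M₂| / SD_pooled = |50.0 − 58.3| / 9.4 = 8.3 / 9.4 = 0.883.
For two independent groups with equal n: n = 2·((z_{α/2} + z_β) / d)².
z_{α/2} + z_β = 2.576 + 1.645 = 4.221.
n = 2 × (4.221 / 0.883)² = 2 × 4.780² = 2 × 22.85 = 45.7.
Round up to the next whole participant.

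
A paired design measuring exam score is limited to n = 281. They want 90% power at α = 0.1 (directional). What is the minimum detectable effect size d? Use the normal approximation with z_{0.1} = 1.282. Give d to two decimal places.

For a single sample (or paired design) of n = 281: d_min = (z_{α} + z_β)/√n.
z-sum = 1.282 + 1.282 = 2.564.
d_min = 2.564 / √281 = 2.564 / 16.763 = 0.153.

d_min ≈ 0.15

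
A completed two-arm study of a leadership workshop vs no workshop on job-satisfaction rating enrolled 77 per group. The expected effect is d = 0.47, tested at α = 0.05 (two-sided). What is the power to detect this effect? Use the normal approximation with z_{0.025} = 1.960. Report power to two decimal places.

power ≈ 0.83

For two equal groups, power = Φ(d·√(n/2) − z_{α/2}).
d·√(n/2) = 0.47 × √(77/2) = 0.47 × 6.205 = 2.916.
z_β = 2.916 − 1.960 = 0.956.
Power = Φ(0.956) = 0.831.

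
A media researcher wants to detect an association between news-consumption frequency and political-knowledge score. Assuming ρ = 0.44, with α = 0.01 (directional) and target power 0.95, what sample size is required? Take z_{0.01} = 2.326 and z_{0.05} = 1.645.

n = 74

Fisher's z: C = ½·ln((1+r)/(1−r)) = ½·ln(2.5714) = 0.4722.
n = ((z_{α} + z_β)/C)² + 3.
(2.326 + 1.645) / 0.4722 = 3.971 / 0.4722 = 8.410.
n = 8.410² + 3 = 70.72 + 3 = 73.7.
Round up.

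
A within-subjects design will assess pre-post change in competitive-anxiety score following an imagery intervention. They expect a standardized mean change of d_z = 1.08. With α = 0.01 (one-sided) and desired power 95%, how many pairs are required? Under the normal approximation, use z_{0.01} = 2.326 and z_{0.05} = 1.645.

n = 14 pairs

For a paired (one-sample on differences) test: n = ((z_{α} + z_β) / d)².
z_{α} + z_β = 2.326 + 1.645 = 3.971.
n = (3.971 / 1.08)² = 3.677² = 13.52.
Round up.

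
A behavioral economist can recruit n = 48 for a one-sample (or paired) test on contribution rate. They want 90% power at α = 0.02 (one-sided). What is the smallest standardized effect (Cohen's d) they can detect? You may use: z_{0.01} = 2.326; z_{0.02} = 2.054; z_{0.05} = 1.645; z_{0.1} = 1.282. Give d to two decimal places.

d_min ≈ 0.48

For a single sample (or paired design) of n = 48: d_min = (z_{α} + z_β)/√n.
z-sum = 2.054 + 1.282 = 3.336.
d_min = 3.336 / √48 = 3.336 / 6.928 = 0.482.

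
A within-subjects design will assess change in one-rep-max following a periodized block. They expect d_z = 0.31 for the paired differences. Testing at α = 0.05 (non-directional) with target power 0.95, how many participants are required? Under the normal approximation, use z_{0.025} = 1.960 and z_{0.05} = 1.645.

For a paired (one-sample on differences) test: n = ((z_{α/2} + z_β) / d)².
z_{α/2} + z_β = 1.960 + 1.645 = 3.605.
n = (3.605 / 0.31)² = 11.629² = 135.23.
Round up.

n = 136 pairs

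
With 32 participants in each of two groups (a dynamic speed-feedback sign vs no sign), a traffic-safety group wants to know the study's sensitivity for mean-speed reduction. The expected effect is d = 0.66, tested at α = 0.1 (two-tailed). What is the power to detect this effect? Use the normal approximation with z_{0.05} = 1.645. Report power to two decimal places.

power ≈ 0.84

For two equal groups, power = Φ(d·√(n/2) − z_{α/2}).
d·√(n/2) = 0.66 × √(32/2) = 0.66 × 4.000 = 2.640.
z_β = 2.640 − 1.645 = 0.995.
Power = Φ(0.995) = 0.840.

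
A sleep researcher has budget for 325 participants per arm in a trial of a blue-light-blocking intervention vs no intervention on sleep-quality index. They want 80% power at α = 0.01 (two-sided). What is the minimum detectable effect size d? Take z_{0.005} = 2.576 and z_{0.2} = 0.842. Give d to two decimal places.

For two independent groups of n = 325 each: d_min = (z_{α/2} + z_β)·√(2/n).
z-sum = 2.576 + 0.842 = 3.418.
d_min = 3.418 × √(2/325) = 3.418 × 0.0784 = 0.268.

d_min ≈ 0.27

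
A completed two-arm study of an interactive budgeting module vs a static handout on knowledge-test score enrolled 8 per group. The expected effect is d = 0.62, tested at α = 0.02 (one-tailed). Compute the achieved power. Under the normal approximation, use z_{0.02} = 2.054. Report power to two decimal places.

For two equal groups, power = Φ(d·√(n/2) − z_{α}).
d·√(n/2) = 0.62 × √(8/2) = 0.62 × 2.000 = 1.240.
z_β = 1.240 − 2.054 = -0.814.
Power = Φ(-0.814) = 0.208.

power ≈ 0.21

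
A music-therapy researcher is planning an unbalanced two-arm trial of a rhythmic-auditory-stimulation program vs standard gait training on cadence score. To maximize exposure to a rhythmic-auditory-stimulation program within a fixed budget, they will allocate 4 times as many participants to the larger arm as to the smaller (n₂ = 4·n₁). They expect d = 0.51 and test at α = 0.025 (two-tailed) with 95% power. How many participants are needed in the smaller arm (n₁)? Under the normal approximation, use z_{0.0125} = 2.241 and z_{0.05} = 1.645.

With allocation ratio k = n₂/n₁ = 4, Var(x̄₁−x̄₂) = σ²(1/n₁ + 1/(k·n₁)) = σ²·(k+1)/(k·n₁).
So n₁ = (1 + 1/k)·((z_{α/2} + z_β)/d)² = 1.250 × (3.886/0.51)².
n₁ = 1.250 × 58.06 = 72.6.
Round up: n₁ = 73, giving n₂ = 4 × 73 = 292.

n₁ = 73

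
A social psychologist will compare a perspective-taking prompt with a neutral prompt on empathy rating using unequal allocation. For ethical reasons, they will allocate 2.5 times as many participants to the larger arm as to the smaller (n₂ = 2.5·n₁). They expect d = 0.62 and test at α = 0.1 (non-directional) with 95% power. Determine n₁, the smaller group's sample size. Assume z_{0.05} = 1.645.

n₁ = 40

With allocation ratio k = n₂/n₁ = 2.5, Var(x̄₁−x̄₂) = σ²(1/n₁ + 1/(k·n₁)) = σ²·(k+1)/(k·n₁).
So n₁ = (1 + 1/k)·((z_{α/2} + z_β)/d)² = 1.400 × (3.290/0.62)².
n₁ = 1.400 × 28.16 = 39.4.
Round up: n₁ = 40, giving n₂ = 2.5 × 40 = 100.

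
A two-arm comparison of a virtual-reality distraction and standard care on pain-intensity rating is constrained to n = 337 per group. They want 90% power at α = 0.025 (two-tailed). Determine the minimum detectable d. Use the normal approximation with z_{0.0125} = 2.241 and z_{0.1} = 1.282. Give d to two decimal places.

d_min ≈ 0.27

For two independent groups of n = 337 each: d_min = (z_{α/2} + z_β)·√(2/n).
z-sum = 2.241 + 1.282 = 3.523.
d_min = 3.523 × √(2/337) = 3.523 × 0.0770 = 0.271.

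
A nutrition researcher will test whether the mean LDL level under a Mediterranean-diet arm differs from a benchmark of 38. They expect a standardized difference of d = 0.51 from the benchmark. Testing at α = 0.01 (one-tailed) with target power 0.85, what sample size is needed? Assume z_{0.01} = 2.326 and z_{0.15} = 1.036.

For a one-sample test: n = ((z_{α} + z_β) / d)².
z_{α} + z_β = 2.326 + 1.036 = 3.362.
n = (3.362 / 0.51)² = 6.592² = 43.46.
Round up.

n = 44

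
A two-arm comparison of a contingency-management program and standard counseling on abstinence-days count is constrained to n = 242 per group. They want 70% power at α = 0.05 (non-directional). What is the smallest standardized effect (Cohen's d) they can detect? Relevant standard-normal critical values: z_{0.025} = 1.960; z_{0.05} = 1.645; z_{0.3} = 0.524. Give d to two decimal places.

d_min ≈ 0.23

For two independent groups of n = 242 each: d_min = (z_{α/2} + z_β)·√(2/n).
z-sum = 1.960 + 0.524 = 2.484.
d_min = 2.484 × √(2/242) = 2.484 × 0.0909 = 0.226.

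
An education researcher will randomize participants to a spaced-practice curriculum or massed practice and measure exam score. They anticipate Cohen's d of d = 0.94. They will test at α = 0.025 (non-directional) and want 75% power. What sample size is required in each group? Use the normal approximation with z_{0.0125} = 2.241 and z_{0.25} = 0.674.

n = 20 per group

For two independent groups with equal n: n = 2·((z_{α/2} + z_β) / d)².
z_{α/2} + z_β = 2.241 + 0.674 = 2.915.
n = 2 × (2.915 / 0.94)² = 2 × 3.101² = 2 × 9.62 = 19.2.
Round up to the next whole participant.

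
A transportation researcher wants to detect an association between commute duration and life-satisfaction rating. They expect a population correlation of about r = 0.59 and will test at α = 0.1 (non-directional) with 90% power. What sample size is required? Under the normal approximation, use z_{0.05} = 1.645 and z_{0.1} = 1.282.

n = 22

Fisher's z: C = ½·ln((1+r)/(1−r)) = ½·ln(3.8780) = 0.6777.
n = ((z_{α/2} + z_β)/C)² + 3.
(1.645 + 1.282) / 0.6777 = 2.927 / 0.6777 = 4.319.
n = 4.319² + 3 = 18.65 + 3 = 21.7.
Round up.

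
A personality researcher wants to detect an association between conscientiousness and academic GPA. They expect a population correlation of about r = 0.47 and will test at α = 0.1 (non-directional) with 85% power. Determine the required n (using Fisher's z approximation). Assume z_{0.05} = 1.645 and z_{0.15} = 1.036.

Fisher's z: C = ½·ln((1+r)/(1−r)) = ½·ln(2.7736) = 0.5101.
n = ((z_{α/2} + z_β)/C)² + 3.
(1.645 + 1.036) / 0.5101 = 2.681 / 0.5101 = 5.256.
n = 5.256² + 3 = 27.62 + 3 = 30.6.
Round up.

n = 31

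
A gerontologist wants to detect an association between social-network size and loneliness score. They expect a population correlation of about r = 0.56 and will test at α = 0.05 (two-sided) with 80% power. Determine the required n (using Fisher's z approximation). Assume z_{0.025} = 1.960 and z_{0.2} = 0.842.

Fisher's z: C = ½·ln((1+r)/(1−r)) = ½·ln(3.5455) = 0.6328.
n = ((z_{α/2} + z_β)/C)² + 3.
(1.960 + 0.842) / 0.6328 = 2.802 / 0.6328 = 4.428.
n = 4.428² + 3 = 19.61 + 3 = 22.6.
Round up.

n = 23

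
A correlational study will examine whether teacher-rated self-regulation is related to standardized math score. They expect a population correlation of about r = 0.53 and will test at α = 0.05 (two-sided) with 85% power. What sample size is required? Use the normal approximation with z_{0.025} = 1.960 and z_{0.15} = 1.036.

n = 29

Fisher's z: C = ½·ln((1+r)/(1−r)) = ½·ln(3.2553) = 0.5901.
n = ((z_{α/2} + z_β)/C)² + 3.
(1.960 + 1.036) / 0.5901 = 2.996 / 0.5901 = 5.077.
n = 5.077² + 3 = 25.78 + 3 = 28.8.
Round up.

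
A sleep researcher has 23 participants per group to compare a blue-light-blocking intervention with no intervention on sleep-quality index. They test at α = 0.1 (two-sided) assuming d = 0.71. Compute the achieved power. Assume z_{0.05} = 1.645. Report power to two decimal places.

For two equal groups, power = Φ(d·√(n/2) − z_{α/2}).
d·√(n/2) = 0.71 × √(23/2) = 0.71 × 3.391 = 2.408.
z_β = 2.408 − 1.645 = 0.763.
Power = Φ(0.763) = 0.777.

power ≈ 0.78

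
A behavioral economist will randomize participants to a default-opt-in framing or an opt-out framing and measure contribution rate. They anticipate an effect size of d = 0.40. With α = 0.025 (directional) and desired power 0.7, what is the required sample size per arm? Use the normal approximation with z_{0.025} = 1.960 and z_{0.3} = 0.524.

For two independent groups with equal n: n = 2·((z_{α} + z_β) / d)².
z_{α} + z_β = 1.960 + 0.524 = 2.484.
n = 2 × (2.484 / 0.40)² = 2 × 6.210² = 2 × 38.56 = 77.1.
Round up to the next whole participant.

n = 78 per group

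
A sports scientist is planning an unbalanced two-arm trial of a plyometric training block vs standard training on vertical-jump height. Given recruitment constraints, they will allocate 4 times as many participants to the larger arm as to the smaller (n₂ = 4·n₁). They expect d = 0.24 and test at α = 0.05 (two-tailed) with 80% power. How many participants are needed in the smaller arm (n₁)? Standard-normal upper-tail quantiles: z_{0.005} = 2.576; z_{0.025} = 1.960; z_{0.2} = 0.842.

With allocation ratio k = n₂/n₁ = 4, Var(x̄₁−x̄₂) = σ²(1/n₁ + 1/(k·n₁)) = σ²·(k+1)/(k·n₁).
So n₁ = (1 + 1/k)·((z_{α/2} + z_β)/d)² = 1.250 × (2.802/0.24)².
n₁ = 1.250 × 136.31 = 170.4.
Round up: n₁ = 171, giving n₂ = 4 × 171 = 684.

n₁ = 171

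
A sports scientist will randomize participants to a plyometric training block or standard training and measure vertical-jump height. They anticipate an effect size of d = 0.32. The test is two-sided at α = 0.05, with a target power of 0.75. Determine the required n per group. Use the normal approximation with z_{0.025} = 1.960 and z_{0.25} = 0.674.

n = 136 per group

For two independent groups with equal n: n = 2·((z_{α/2} + z_β) / d)².
z_{α/2} + z_β = 1.960 + 0.674 = 2.634.
n = 2 × (2.634 / 0.32)² = 2 × 8.231² = 2 × 67.75 = 135.5.
Round up to the next whole participant.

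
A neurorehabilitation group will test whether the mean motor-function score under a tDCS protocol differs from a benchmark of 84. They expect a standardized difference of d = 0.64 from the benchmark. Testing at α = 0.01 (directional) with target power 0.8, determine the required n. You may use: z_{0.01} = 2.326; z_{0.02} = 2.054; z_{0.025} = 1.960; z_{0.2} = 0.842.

For a one-sample test: n = ((z_{α} + z_β) / d)².
z_{α} + z_β = 2.326 + 0.842 = 3.168.
n = (3.168 / 0.64)² = 4.950² = 24.50.
Round up.

n = 25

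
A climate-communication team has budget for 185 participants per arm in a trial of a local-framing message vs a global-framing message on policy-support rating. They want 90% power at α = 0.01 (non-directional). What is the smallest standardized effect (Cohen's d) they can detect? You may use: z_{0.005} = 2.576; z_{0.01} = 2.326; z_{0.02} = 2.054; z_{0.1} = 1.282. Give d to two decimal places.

For two independent groups of n = 185 each: d_min = (z_{α/2} + z_β)·√(2/n).
z-sum = 2.576 + 1.282 = 3.858.
d_min = 3.858 × √(2/185) = 3.858 × 0.1040 = 0.401.

d_min ≈ 0.40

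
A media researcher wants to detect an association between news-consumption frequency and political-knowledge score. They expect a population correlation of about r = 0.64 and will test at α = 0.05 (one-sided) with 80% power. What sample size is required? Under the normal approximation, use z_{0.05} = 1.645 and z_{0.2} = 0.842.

n = 14

Fisher's z: C = ½·ln((1+r)/(1−r)) = ½·ln(4.5556) = 0.7582.
n = ((z_{α} + z_β)/C)² + 3.
(1.645 + 0.842) / 0.7582 = 2.487 / 0.7582 = 3.280.
n = 3.280² + 3 = 10.76 + 3 = 13.8.
Round up.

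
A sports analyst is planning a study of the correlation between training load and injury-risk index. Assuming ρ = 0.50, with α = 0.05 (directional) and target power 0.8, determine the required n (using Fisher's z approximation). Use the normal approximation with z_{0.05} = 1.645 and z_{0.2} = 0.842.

Fisher's z: C = ½·ln((1+r)/(1−r)) = ½·ln(3.0000) = 0.5493.
n = ((z_{α} + z_β)/C)² + 3.
(1.645 + 0.842) / 0.5493 = 2.487 / 0.5493 = 4.528.
n = 4.528² + 3 = 20.50 + 3 = 23.5.
Round up.

n = 24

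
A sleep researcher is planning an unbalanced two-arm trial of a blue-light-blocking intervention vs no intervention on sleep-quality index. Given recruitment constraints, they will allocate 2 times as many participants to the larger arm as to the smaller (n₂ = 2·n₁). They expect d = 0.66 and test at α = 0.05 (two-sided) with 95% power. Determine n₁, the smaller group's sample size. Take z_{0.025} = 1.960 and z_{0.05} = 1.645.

With allocation ratio k = n₂/n₁ = 2, Var(x̄₁−x̄₂) = σ²(1/n₁ + 1/(k·n₁)) = σ²·(k+1)/(k·n₁).
So n₁ = (1 + 1/k)·((z_{α/2} + z_β)/d)² = 1.500 × (3.605/0.66)².
n₁ = 1.500 × 29.83 = 44.8.
Round up: n₁ = 45, giving n₂ = 2 × 45 = 90.

n₁ = 45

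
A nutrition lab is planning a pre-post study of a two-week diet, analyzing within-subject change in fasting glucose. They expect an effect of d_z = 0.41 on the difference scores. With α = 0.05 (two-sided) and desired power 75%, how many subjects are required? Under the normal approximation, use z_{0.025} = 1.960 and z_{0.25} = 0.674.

For a paired (one-sample on differences) test: n = ((z_{α/2} + z_β) / d)².
z_{α/2} + z_β = 1.960 + 0.674 = 2.634.
n = (2.634 / 0.41)² = 6.424² = 41.27.
Round up.

n = 42 pairs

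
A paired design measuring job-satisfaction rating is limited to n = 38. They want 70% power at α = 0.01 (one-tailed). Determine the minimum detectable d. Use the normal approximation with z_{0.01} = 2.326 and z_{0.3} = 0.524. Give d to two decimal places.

For a single sample (or paired design) of n = 38: d_min = (z_{α} + z_β)/√n.
z-sum = 2.326 + 0.524 = 2.850.
d_min = 2.850 / √38 = 2.850 / 6.164 = 0.462.

d_min ≈ 0.46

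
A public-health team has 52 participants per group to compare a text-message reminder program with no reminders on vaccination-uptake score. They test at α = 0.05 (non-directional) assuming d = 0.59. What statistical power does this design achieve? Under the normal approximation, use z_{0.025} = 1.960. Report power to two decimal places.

For two equal groups, power = Φ(d·√(n/2) − z_{α/2}).
d·√(n/2) = 0.59 × √(52/2) = 0.59 × 5.099 = 3.008.
z_β = 3.008 − 1.960 = 1.048.
Power = Φ(1.048) = 0.853.

power ≈ 0.85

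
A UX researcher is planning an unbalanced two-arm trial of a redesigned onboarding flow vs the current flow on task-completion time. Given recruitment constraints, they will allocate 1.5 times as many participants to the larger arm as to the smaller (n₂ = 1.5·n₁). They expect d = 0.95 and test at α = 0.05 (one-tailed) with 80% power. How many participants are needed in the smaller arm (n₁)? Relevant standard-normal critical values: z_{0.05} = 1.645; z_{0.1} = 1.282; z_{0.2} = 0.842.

n₁ = 12

With allocation ratio k = n₂/n₁ = 1.5, Var(x̄₁−x̄₂) = σ²(1/n₁ + 1/(k·n₁)) = σ²·(k+1)/(k·n₁).
So n₁ = (1 + 1/k)·((z_{α} + z_β)/d)² = 1.667 × (2.487/0.95)².
n₁ = 1.667 × 6.85 = 11.4.
Round up: n₁ = 12, giving n₂ = 1.5 × 12 = 18.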